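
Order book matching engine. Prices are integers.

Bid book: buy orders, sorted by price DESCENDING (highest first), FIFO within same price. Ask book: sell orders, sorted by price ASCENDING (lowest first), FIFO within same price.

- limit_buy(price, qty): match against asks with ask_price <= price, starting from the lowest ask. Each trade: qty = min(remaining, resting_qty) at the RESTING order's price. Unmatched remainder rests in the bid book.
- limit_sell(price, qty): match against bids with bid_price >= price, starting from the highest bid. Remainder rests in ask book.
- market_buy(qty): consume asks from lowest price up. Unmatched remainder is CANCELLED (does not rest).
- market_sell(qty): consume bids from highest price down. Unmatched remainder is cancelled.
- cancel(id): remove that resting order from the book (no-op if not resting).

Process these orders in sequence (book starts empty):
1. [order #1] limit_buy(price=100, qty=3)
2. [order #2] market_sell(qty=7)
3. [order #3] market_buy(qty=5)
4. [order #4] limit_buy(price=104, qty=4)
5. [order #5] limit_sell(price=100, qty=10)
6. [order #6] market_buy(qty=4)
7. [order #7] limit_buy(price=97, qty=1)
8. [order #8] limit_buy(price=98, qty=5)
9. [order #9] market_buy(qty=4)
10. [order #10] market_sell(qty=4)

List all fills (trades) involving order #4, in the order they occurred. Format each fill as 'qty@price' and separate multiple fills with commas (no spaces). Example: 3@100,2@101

Answer: 4@104

Derivation:
After op 1 [order #1] limit_buy(price=100, qty=3): fills=none; bids=[#1:3@100] asks=[-]
After op 2 [order #2] market_sell(qty=7): fills=#1x#2:3@100; bids=[-] asks=[-]
After op 3 [order #3] market_buy(qty=5): fills=none; bids=[-] asks=[-]
After op 4 [order #4] limit_buy(price=104, qty=4): fills=none; bids=[#4:4@104] asks=[-]
After op 5 [order #5] limit_sell(price=100, qty=10): fills=#4x#5:4@104; bids=[-] asks=[#5:6@100]
After op 6 [order #6] market_buy(qty=4): fills=#6x#5:4@100; bids=[-] asks=[#5:2@100]
After op 7 [order #7] limit_buy(price=97, qty=1): fills=none; bids=[#7:1@97] asks=[#5:2@100]
After op 8 [order #8] limit_buy(price=98, qty=5): fills=none; bids=[#8:5@98 #7:1@97] asks=[#5:2@100]
After op 9 [order #9] market_buy(qty=4): fills=#9x#5:2@100; bids=[#8:5@98 #7:1@97] asks=[-]
After op 10 [order #10] market_sell(qty=4): fills=#8x#10:4@98; bids=[#8:1@98 #7:1@97] asks=[-]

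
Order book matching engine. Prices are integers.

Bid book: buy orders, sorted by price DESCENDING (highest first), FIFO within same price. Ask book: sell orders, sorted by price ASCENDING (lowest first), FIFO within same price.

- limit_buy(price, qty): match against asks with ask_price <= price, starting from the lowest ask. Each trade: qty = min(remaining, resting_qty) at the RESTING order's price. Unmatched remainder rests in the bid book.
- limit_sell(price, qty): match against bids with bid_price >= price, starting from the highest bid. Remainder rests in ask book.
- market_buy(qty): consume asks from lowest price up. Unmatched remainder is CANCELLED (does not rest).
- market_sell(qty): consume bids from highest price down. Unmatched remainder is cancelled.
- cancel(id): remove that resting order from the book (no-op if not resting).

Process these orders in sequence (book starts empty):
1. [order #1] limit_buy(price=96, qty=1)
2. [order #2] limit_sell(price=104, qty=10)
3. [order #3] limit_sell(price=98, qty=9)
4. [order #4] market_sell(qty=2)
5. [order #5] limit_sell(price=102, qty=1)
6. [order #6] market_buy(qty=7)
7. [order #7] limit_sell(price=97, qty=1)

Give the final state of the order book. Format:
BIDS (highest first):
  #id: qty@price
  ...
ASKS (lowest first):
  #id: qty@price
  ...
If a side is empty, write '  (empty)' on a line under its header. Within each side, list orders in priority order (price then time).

Answer: BIDS (highest first):
  (empty)
ASKS (lowest first):
  #7: 1@97
  #3: 2@98
  #5: 1@102
  #2: 10@104

Derivation:
After op 1 [order #1] limit_buy(price=96, qty=1): fills=none; bids=[#1:1@96] asks=[-]
After op 2 [order #2] limit_sell(price=104, qty=10): fills=none; bids=[#1:1@96] asks=[#2:10@104]
After op 3 [order #3] limit_sell(price=98, qty=9): fills=none; bids=[#1:1@96] asks=[#3:9@98 #2:10@104]
After op 4 [order #4] market_sell(qty=2): fills=#1x#4:1@96; bids=[-] asks=[#3:9@98 #2:10@104]
After op 5 [order #5] limit_sell(price=102, qty=1): fills=none; bids=[-] asks=[#3:9@98 #5:1@102 #2:10@104]
After op 6 [order #6] market_buy(qty=7): fills=#6x#3:7@98; bids=[-] asks=[#3:2@98 #5:1@102 #2:10@104]
After op 7 [order #7] limit_sell(price=97, qty=1): fills=none; bids=[-] asks=[#7:1@97 #3:2@98 #5:1@102 #2:10@104]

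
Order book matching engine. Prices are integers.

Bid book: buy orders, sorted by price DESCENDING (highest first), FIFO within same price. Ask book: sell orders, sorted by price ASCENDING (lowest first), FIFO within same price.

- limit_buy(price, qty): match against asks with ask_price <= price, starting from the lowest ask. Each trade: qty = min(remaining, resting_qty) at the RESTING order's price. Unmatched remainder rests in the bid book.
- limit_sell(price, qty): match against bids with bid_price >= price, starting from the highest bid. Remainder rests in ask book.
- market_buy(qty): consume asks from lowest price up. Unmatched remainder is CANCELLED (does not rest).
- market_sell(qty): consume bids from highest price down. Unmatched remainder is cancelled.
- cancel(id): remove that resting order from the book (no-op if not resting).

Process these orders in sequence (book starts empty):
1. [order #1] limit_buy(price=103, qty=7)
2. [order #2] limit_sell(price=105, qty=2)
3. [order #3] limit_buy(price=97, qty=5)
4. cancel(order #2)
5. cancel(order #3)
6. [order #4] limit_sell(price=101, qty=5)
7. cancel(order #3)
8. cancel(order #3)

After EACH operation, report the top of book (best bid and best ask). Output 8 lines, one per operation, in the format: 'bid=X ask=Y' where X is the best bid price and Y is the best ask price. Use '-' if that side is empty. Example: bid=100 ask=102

After op 1 [order #1] limit_buy(price=103, qty=7): fills=none; bids=[#1:7@103] asks=[-]
After op 2 [order #2] limit_sell(price=105, qty=2): fills=none; bids=[#1:7@103] asks=[#2:2@105]
After op 3 [order #3] limit_buy(price=97, qty=5): fills=none; bids=[#1:7@103 #3:5@97] asks=[#2:2@105]
After op 4 cancel(order #2): fills=none; bids=[#1:7@103 #3:5@97] asks=[-]
After op 5 cancel(order #3): fills=none; bids=[#1:7@103] asks=[-]
After op 6 [order #4] limit_sell(price=101, qty=5): fills=#1x#4:5@103; bids=[#1:2@103] asks=[-]
After op 7 cancel(order #3): fills=none; bids=[#1:2@103] asks=[-]
After op 8 cancel(order #3): fills=none; bids=[#1:2@103] asks=[-]

Answer: bid=103 ask=-
bid=103 ask=105
bid=103 ask=105
bid=103 ask=-
bid=103 ask=-
bid=103 ask=-
bid=103 ask=-
bid=103 ask=-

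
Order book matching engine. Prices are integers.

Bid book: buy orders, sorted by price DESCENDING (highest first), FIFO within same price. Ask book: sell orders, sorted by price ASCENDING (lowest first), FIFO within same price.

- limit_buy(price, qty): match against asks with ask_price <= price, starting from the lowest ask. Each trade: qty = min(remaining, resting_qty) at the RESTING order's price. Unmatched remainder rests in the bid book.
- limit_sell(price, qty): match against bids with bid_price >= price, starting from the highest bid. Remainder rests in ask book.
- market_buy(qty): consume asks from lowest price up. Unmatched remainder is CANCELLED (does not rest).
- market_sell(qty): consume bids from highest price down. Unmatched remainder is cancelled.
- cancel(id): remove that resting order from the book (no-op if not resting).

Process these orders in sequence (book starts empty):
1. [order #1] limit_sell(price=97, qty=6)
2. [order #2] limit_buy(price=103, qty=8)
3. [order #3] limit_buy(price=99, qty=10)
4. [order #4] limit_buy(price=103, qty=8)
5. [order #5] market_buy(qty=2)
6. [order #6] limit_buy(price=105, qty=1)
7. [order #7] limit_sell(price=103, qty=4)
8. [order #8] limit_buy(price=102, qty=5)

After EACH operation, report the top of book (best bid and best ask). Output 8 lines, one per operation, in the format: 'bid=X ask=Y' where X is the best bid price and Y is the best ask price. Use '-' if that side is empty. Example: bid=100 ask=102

Answer: bid=- ask=97
bid=103 ask=-
bid=103 ask=-
bid=103 ask=-
bid=103 ask=-
bid=105 ask=-
bid=103 ask=-
bid=103 ask=-

Derivation:
After op 1 [order #1] limit_sell(price=97, qty=6): fills=none; bids=[-] asks=[#1:6@97]
After op 2 [order #2] limit_buy(price=103, qty=8): fills=#2x#1:6@97; bids=[#2:2@103] asks=[-]
After op 3 [order #3] limit_buy(price=99, qty=10): fills=none; bids=[#2:2@103 #3:10@99] asks=[-]
After op 4 [order #4] limit_buy(price=103, qty=8): fills=none; bids=[#2:2@103 #4:8@103 #3:10@99] asks=[-]
After op 5 [order #5] market_buy(qty=2): fills=none; bids=[#2:2@103 #4:8@103 #3:10@99] asks=[-]
After op 6 [order #6] limit_buy(price=105, qty=1): fills=none; bids=[#6:1@105 #2:2@103 #4:8@103 #3:10@99] asks=[-]
After op 7 [order #7] limit_sell(price=103, qty=4): fills=#6x#7:1@105 #2x#7:2@103 #4x#7:1@103; bids=[#4:7@103 #3:10@99] asks=[-]
After op 8 [order #8] limit_buy(price=102, qty=5): fills=none; bids=[#4:7@103 #8:5@102 #3:10@99] asks=[-]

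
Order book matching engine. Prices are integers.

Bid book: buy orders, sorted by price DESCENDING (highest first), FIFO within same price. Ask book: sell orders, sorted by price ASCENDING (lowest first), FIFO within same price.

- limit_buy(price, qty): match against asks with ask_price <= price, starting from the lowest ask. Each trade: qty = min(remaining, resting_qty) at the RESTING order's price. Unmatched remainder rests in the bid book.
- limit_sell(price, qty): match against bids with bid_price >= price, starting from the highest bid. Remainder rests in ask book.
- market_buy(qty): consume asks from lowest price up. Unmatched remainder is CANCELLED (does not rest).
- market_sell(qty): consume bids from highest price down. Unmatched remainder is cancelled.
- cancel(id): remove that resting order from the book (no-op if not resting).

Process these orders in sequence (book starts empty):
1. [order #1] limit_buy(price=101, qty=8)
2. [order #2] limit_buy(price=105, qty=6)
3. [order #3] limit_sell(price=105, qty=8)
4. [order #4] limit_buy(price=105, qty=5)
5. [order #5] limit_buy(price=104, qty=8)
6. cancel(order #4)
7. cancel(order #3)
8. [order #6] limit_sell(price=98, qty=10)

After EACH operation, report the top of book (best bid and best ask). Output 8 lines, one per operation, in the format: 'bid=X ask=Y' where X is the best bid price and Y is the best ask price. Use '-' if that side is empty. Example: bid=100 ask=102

Answer: bid=101 ask=-
bid=105 ask=-
bid=101 ask=105
bid=105 ask=-
bid=105 ask=-
bid=104 ask=-
bid=104 ask=-
bid=101 ask=-

Derivation:
After op 1 [order #1] limit_buy(price=101, qty=8): fills=none; bids=[#1:8@101] asks=[-]
After op 2 [order #2] limit_buy(price=105, qty=6): fills=none; bids=[#2:6@105 #1:8@101] asks=[-]
After op 3 [order #3] limit_sell(price=105, qty=8): fills=#2x#3:6@105; bids=[#1:8@101] asks=[#3:2@105]
After op 4 [order #4] limit_buy(price=105, qty=5): fills=#4x#3:2@105; bids=[#4:3@105 #1:8@101] asks=[-]
After op 5 [order #5] limit_buy(price=104, qty=8): fills=none; bids=[#4:3@105 #5:8@104 #1:8@101] asks=[-]
After op 6 cancel(order #4): fills=none; bids=[#5:8@104 #1:8@101] asks=[-]
After op 7 cancel(order #3): fills=none; bids=[#5:8@104 #1:8@101] asks=[-]
After op 8 [order #6] limit_sell(price=98, qty=10): fills=#5x#6:8@104 #1x#6:2@101; bids=[#1:6@101] asks=[-]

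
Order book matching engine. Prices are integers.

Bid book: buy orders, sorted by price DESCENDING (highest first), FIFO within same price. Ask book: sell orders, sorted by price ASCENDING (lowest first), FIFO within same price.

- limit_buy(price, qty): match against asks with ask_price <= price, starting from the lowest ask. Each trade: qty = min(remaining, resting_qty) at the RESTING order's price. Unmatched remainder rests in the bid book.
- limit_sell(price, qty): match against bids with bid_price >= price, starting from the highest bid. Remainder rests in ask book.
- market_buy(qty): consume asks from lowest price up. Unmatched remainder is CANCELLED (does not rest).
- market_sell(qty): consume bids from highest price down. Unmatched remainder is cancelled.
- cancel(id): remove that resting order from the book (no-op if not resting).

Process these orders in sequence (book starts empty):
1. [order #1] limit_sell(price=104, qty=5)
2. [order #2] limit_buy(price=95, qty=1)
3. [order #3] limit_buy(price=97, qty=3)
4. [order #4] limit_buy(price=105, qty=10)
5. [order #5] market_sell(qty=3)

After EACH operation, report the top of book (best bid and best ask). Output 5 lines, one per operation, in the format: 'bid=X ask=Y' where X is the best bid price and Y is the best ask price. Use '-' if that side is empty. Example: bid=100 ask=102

After op 1 [order #1] limit_sell(price=104, qty=5): fills=none; bids=[-] asks=[#1:5@104]
After op 2 [order #2] limit_buy(price=95, qty=1): fills=none; bids=[#2:1@95] asks=[#1:5@104]
After op 3 [order #3] limit_buy(price=97, qty=3): fills=none; bids=[#3:3@97 #2:1@95] asks=[#1:5@104]
After op 4 [order #4] limit_buy(price=105, qty=10): fills=#4x#1:5@104; bids=[#4:5@105 #3:3@97 #2:1@95] asks=[-]
After op 5 [order #5] market_sell(qty=3): fills=#4x#5:3@105; bids=[#4:2@105 #3:3@97 #2:1@95] asks=[-]

Answer: bid=- ask=104
bid=95 ask=104
bid=97 ask=104
bid=105 ask=-
bid=105 ask=-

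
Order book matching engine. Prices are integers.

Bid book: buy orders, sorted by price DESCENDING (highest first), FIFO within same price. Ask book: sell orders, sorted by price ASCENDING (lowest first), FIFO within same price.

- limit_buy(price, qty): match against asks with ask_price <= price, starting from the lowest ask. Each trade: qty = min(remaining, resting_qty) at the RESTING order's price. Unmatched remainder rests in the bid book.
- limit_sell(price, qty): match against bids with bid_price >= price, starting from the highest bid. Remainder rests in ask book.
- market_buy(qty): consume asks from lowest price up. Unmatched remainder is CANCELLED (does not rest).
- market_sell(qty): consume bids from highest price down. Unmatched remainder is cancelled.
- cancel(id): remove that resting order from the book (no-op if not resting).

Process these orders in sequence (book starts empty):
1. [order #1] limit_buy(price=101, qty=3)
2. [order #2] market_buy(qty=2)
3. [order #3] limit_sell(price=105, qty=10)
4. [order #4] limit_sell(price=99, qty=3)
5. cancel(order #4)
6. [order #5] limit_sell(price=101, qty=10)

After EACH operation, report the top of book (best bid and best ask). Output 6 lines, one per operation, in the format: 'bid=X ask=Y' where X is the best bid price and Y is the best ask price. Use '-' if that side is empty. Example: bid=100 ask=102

After op 1 [order #1] limit_buy(price=101, qty=3): fills=none; bids=[#1:3@101] asks=[-]
After op 2 [order #2] market_buy(qty=2): fills=none; bids=[#1:3@101] asks=[-]
After op 3 [order #3] limit_sell(price=105, qty=10): fills=none; bids=[#1:3@101] asks=[#3:10@105]
After op 4 [order #4] limit_sell(price=99, qty=3): fills=#1x#4:3@101; bids=[-] asks=[#3:10@105]
After op 5 cancel(order #4): fills=none; bids=[-] asks=[#3:10@105]
After op 6 [order #5] limit_sell(price=101, qty=10): fills=none; bids=[-] asks=[#5:10@101 #3:10@105]

Answer: bid=101 ask=-
bid=101 ask=-
bid=101 ask=105
bid=- ask=105
bid=- ask=105
bid=- ask=101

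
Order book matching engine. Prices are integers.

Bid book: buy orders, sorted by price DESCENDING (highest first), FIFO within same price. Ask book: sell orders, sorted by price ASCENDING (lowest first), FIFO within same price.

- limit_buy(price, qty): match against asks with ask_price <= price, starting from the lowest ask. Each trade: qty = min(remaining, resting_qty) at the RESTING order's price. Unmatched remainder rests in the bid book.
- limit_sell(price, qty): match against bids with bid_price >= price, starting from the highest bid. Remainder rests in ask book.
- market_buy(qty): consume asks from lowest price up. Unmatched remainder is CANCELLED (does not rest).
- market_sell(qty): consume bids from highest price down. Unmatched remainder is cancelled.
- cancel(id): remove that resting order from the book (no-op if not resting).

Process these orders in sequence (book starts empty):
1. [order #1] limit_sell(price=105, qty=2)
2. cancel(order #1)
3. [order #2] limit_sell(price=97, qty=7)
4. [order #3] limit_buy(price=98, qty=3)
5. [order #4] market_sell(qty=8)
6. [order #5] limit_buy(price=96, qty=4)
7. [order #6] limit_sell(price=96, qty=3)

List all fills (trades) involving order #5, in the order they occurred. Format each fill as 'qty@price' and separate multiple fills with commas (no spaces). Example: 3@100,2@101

After op 1 [order #1] limit_sell(price=105, qty=2): fills=none; bids=[-] asks=[#1:2@105]
After op 2 cancel(order #1): fills=none; bids=[-] asks=[-]
After op 3 [order #2] limit_sell(price=97, qty=7): fills=none; bids=[-] asks=[#2:7@97]
After op 4 [order #3] limit_buy(price=98, qty=3): fills=#3x#2:3@97; bids=[-] asks=[#2:4@97]
After op 5 [order #4] market_sell(qty=8): fills=none; bids=[-] asks=[#2:4@97]
After op 6 [order #5] limit_buy(price=96, qty=4): fills=none; bids=[#5:4@96] asks=[#2:4@97]
After op 7 [order #6] limit_sell(price=96, qty=3): fills=#5x#6:3@96; bids=[#5:1@96] asks=[#2:4@97]

Answer: 3@96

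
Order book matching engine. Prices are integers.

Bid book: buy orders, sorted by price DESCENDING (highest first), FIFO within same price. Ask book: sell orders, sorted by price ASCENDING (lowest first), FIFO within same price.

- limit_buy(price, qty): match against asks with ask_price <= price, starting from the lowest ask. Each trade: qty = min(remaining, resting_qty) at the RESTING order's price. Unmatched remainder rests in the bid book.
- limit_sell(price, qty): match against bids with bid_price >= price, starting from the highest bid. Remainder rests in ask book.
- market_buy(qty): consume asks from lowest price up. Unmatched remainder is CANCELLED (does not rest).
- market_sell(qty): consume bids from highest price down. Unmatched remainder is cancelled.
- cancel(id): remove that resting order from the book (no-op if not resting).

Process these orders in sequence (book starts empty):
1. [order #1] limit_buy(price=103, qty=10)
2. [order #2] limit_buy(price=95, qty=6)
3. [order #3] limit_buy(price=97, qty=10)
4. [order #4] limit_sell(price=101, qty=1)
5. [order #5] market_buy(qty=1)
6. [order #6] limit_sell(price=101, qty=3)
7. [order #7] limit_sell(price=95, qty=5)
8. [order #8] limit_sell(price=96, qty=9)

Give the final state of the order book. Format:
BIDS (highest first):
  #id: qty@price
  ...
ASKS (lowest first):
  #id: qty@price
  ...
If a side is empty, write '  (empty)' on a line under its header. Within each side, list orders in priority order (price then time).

After op 1 [order #1] limit_buy(price=103, qty=10): fills=none; bids=[#1:10@103] asks=[-]
After op 2 [order #2] limit_buy(price=95, qty=6): fills=none; bids=[#1:10@103 #2:6@95] asks=[-]
After op 3 [order #3] limit_buy(price=97, qty=10): fills=none; bids=[#1:10@103 #3:10@97 #2:6@95] asks=[-]
After op 4 [order #4] limit_sell(price=101, qty=1): fills=#1x#4:1@103; bids=[#1:9@103 #3:10@97 #2:6@95] asks=[-]
After op 5 [order #5] market_buy(qty=1): fills=none; bids=[#1:9@103 #3:10@97 #2:6@95] asks=[-]
After op 6 [order #6] limit_sell(price=101, qty=3): fills=#1x#6:3@103; bids=[#1:6@103 #3:10@97 #2:6@95] asks=[-]
After op 7 [order #7] limit_sell(price=95, qty=5): fills=#1x#7:5@103; bids=[#1:1@103 #3:10@97 #2:6@95] asks=[-]
After op 8 [order #8] limit_sell(price=96, qty=9): fills=#1x#8:1@103 #3x#8:8@97; bids=[#3:2@97 #2:6@95] asks=[-]

Answer: BIDS (highest first):
  #3: 2@97
  #2: 6@95
ASKS (lowest first):
  (empty)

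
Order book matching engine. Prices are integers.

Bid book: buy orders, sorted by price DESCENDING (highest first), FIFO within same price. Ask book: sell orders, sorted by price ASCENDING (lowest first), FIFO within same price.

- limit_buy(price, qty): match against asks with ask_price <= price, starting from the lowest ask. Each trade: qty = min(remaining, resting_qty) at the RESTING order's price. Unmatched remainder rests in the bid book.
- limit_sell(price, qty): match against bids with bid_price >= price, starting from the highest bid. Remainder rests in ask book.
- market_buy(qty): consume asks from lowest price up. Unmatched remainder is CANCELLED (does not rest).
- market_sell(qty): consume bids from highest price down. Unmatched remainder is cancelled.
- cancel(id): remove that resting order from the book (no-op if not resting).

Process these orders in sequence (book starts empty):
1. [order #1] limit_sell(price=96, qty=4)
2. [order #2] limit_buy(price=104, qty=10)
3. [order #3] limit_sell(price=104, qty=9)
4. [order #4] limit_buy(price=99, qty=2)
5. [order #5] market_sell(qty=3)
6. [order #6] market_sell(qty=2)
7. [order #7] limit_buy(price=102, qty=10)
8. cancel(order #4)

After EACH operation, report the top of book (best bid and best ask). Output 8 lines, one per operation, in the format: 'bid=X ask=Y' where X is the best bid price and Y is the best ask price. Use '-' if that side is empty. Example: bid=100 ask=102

After op 1 [order #1] limit_sell(price=96, qty=4): fills=none; bids=[-] asks=[#1:4@96]
After op 2 [order #2] limit_buy(price=104, qty=10): fills=#2x#1:4@96; bids=[#2:6@104] asks=[-]
After op 3 [order #3] limit_sell(price=104, qty=9): fills=#2x#3:6@104; bids=[-] asks=[#3:3@104]
After op 4 [order #4] limit_buy(price=99, qty=2): fills=none; bids=[#4:2@99] asks=[#3:3@104]
After op 5 [order #5] market_sell(qty=3): fills=#4x#5:2@99; bids=[-] asks=[#3:3@104]
After op 6 [order #6] market_sell(qty=2): fills=none; bids=[-] asks=[#3:3@104]
After op 7 [order #7] limit_buy(price=102, qty=10): fills=none; bids=[#7:10@102] asks=[#3:3@104]
After op 8 cancel(order #4): fills=none; bids=[#7:10@102] asks=[#3:3@104]

Answer: bid=- ask=96
bid=104 ask=-
bid=- ask=104
bid=99 ask=104
bid=- ask=104
bid=- ask=104
bid=102 ask=104
bid=102 ask=104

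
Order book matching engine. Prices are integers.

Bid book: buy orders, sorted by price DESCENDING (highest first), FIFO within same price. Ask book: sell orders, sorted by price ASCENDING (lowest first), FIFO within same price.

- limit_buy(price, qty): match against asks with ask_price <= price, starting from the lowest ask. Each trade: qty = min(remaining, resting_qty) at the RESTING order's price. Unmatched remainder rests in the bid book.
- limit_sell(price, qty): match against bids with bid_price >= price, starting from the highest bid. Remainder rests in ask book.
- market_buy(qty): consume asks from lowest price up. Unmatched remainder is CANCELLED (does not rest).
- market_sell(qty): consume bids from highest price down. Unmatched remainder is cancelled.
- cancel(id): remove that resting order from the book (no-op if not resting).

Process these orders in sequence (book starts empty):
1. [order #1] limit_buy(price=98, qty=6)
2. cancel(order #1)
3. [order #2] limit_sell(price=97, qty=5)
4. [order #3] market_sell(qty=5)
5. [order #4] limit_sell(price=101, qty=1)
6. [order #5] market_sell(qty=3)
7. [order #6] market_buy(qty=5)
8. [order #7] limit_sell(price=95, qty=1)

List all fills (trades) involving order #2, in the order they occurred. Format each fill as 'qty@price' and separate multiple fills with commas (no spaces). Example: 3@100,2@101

Answer: 5@97

Derivation:
After op 1 [order #1] limit_buy(price=98, qty=6): fills=none; bids=[#1:6@98] asks=[-]
After op 2 cancel(order #1): fills=none; bids=[-] asks=[-]
After op 3 [order #2] limit_sell(price=97, qty=5): fills=none; bids=[-] asks=[#2:5@97]
After op 4 [order #3] market_sell(qty=5): fills=none; bids=[-] asks=[#2:5@97]
After op 5 [order #4] limit_sell(price=101, qty=1): fills=none; bids=[-] asks=[#2:5@97 #4:1@101]
After op 6 [order #5] market_sell(qty=3): fills=none; bids=[-] asks=[#2:5@97 #4:1@101]
After op 7 [order #6] market_buy(qty=5): fills=#6x#2:5@97; bids=[-] asks=[#4:1@101]
After op 8 [order #7] limit_sell(price=95, qty=1): fills=none; bids=[-] asks=[#7:1@95 #4:1@101]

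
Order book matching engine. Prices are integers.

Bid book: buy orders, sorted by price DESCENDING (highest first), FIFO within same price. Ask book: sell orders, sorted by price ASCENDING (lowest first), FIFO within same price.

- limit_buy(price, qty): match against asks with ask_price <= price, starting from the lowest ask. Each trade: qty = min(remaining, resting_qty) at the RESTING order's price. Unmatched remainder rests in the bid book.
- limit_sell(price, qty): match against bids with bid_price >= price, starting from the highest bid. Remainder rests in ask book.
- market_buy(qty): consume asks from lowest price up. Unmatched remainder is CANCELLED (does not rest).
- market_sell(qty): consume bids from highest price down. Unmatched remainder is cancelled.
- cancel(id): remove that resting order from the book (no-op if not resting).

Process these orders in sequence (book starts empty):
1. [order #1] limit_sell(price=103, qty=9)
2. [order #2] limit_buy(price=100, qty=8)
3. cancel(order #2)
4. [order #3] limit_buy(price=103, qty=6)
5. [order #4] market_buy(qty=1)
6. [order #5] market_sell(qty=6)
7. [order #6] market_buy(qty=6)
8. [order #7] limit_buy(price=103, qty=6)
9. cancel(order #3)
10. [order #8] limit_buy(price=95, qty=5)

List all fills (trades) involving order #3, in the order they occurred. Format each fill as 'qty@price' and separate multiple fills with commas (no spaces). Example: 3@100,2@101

Answer: 6@103

Derivation:
After op 1 [order #1] limit_sell(price=103, qty=9): fills=none; bids=[-] asks=[#1:9@103]
After op 2 [order #2] limit_buy(price=100, qty=8): fills=none; bids=[#2:8@100] asks=[#1:9@103]
After op 3 cancel(order #2): fills=none; bids=[-] asks=[#1:9@103]
After op 4 [order #3] limit_buy(price=103, qty=6): fills=#3x#1:6@103; bids=[-] asks=[#1:3@103]
After op 5 [order #4] market_buy(qty=1): fills=#4x#1:1@103; bids=[-] asks=[#1:2@103]
After op 6 [order #5] market_sell(qty=6): fills=none; bids=[-] asks=[#1:2@103]
After op 7 [order #6] market_buy(qty=6): fills=#6x#1:2@103; bids=[-] asks=[-]
After op 8 [order #7] limit_buy(price=103, qty=6): fills=none; bids=[#7:6@103] asks=[-]
After op 9 cancel(order #3): fills=none; bids=[#7:6@103] asks=[-]
After op 10 [order #8] limit_buy(price=95, qty=5): fills=none; bids=[#7:6@103 #8:5@95] asks=[-]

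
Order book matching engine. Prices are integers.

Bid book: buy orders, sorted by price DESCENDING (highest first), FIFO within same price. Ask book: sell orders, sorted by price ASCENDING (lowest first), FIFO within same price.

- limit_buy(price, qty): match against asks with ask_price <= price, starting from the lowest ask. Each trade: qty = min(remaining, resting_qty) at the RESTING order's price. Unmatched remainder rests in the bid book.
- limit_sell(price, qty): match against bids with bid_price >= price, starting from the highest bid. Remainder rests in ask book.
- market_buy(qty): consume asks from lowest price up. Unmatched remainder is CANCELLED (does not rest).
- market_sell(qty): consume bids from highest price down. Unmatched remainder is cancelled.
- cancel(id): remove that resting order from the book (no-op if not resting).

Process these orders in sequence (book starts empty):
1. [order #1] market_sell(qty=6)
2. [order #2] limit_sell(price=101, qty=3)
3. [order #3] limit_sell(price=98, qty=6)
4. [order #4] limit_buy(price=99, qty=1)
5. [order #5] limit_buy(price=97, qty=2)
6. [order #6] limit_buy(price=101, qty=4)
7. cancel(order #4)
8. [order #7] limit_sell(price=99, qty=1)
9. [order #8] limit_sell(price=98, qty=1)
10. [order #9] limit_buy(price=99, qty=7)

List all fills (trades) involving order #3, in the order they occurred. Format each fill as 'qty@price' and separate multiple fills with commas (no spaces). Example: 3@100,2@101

Answer: 1@98,4@98,1@98

Derivation:
After op 1 [order #1] market_sell(qty=6): fills=none; bids=[-] asks=[-]
After op 2 [order #2] limit_sell(price=101, qty=3): fills=none; bids=[-] asks=[#2:3@101]
After op 3 [order #3] limit_sell(price=98, qty=6): fills=none; bids=[-] asks=[#3:6@98 #2:3@101]
After op 4 [order #4] limit_buy(price=99, qty=1): fills=#4x#3:1@98; bids=[-] asks=[#3:5@98 #2:3@101]
After op 5 [order #5] limit_buy(price=97, qty=2): fills=none; bids=[#5:2@97] asks=[#3:5@98 #2:3@101]
After op 6 [order #6] limit_buy(price=101, qty=4): fills=#6x#3:4@98; bids=[#5:2@97] asks=[#3:1@98 #2:3@101]
After op 7 cancel(order #4): fills=none; bids=[#5:2@97] asks=[#3:1@98 #2:3@101]
After op 8 [order #7] limit_sell(price=99, qty=1): fills=none; bids=[#5:2@97] asks=[#3:1@98 #7:1@99 #2:3@101]
After op 9 [order #8] limit_sell(price=98, qty=1): fills=none; bids=[#5:2@97] asks=[#3:1@98 #8:1@98 #7:1@99 #2:3@101]
After op 10 [order #9] limit_buy(price=99, qty=7): fills=#9x#3:1@98 #9x#8:1@98 #9x#7:1@99; bids=[#9:4@99 #5:2@97] asks=[#2:3@101]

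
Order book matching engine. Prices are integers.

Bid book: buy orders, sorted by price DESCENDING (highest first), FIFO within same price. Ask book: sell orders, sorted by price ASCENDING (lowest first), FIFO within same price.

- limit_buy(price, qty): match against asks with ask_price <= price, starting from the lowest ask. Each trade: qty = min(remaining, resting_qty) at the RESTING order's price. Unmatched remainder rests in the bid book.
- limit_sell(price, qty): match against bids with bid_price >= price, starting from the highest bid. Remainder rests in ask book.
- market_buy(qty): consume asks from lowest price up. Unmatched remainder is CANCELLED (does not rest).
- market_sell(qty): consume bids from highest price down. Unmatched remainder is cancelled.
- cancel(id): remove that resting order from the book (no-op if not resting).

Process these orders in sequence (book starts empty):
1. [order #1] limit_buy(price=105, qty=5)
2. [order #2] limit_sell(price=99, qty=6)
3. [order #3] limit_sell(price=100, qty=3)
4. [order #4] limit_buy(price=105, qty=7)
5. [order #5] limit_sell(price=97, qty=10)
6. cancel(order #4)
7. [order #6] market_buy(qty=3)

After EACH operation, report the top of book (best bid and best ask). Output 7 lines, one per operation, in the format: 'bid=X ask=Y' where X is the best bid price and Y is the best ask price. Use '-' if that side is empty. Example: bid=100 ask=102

Answer: bid=105 ask=-
bid=- ask=99
bid=- ask=99
bid=105 ask=-
bid=- ask=97
bid=- ask=97
bid=- ask=97

Derivation:
After op 1 [order #1] limit_buy(price=105, qty=5): fills=none; bids=[#1:5@105] asks=[-]
After op 2 [order #2] limit_sell(price=99, qty=6): fills=#1x#2:5@105; bids=[-] asks=[#2:1@99]
After op 3 [order #3] limit_sell(price=100, qty=3): fills=none; bids=[-] asks=[#2:1@99 #3:3@100]
After op 4 [order #4] limit_buy(price=105, qty=7): fills=#4x#2:1@99 #4x#3:3@100; bids=[#4:3@105] asks=[-]
After op 5 [order #5] limit_sell(price=97, qty=10): fills=#4x#5:3@105; bids=[-] asks=[#5:7@97]
After op 6 cancel(order #4): fills=none; bids=[-] asks=[#5:7@97]
After op 7 [order #6] market_buy(qty=3): fills=#6x#5:3@97; bids=[-] asks=[#5:4@97]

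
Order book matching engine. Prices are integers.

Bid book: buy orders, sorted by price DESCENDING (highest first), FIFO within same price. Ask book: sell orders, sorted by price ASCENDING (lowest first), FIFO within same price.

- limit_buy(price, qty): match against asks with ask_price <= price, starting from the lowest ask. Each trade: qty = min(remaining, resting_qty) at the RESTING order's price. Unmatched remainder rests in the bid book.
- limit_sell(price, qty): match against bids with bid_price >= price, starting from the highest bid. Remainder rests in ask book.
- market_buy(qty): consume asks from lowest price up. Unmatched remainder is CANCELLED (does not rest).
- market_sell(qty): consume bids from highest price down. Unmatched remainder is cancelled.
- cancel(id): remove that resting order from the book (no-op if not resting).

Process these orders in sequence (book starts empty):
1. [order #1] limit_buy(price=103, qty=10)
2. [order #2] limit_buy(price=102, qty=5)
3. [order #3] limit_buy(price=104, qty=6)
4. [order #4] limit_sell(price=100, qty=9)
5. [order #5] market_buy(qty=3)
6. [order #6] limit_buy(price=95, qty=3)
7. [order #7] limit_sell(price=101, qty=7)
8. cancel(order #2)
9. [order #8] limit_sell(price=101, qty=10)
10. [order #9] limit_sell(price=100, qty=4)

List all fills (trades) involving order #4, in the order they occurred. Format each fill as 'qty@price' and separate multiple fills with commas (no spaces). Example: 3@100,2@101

Answer: 6@104,3@103

Derivation:
After op 1 [order #1] limit_buy(price=103, qty=10): fills=none; bids=[#1:10@103] asks=[-]
After op 2 [order #2] limit_buy(price=102, qty=5): fills=none; bids=[#1:10@103 #2:5@102] asks=[-]
After op 3 [order #3] limit_buy(price=104, qty=6): fills=none; bids=[#3:6@104 #1:10@103 #2:5@102] asks=[-]
After op 4 [order #4] limit_sell(price=100, qty=9): fills=#3x#4:6@104 #1x#4:3@103; bids=[#1:7@103 #2:5@102] asks=[-]
After op 5 [order #5] market_buy(qty=3): fills=none; bids=[#1:7@103 #2:5@102] asks=[-]
After op 6 [order #6] limit_buy(price=95, qty=3): fills=none; bids=[#1:7@103 #2:5@102 #6:3@95] asks=[-]
After op 7 [order #7] limit_sell(price=101, qty=7): fills=#1x#7:7@103; bids=[#2:5@102 #6:3@95] asks=[-]
After op 8 cancel(order #2): fills=none; bids=[#6:3@95] asks=[-]
After op 9 [order #8] limit_sell(price=101, qty=10): fills=none; bids=[#6:3@95] asks=[#8:10@101]
After op 10 [order #9] limit_sell(price=100, qty=4): fills=none; bids=[#6:3@95] asks=[#9:4@100 #8:10@101]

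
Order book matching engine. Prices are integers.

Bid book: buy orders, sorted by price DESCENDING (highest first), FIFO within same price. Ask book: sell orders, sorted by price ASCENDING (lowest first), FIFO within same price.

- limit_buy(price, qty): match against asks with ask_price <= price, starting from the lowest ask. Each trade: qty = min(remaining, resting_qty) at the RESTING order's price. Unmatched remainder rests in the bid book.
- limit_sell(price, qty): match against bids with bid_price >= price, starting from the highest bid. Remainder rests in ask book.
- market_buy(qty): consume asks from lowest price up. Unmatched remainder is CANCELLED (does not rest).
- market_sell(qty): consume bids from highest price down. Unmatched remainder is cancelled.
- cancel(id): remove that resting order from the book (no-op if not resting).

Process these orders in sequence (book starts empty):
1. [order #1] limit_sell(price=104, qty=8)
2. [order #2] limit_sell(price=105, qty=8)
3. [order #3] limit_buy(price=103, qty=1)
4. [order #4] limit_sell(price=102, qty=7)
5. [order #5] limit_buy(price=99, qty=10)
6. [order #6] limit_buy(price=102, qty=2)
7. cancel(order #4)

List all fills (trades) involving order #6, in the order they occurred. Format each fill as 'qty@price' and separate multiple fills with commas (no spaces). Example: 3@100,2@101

After op 1 [order #1] limit_sell(price=104, qty=8): fills=none; bids=[-] asks=[#1:8@104]
After op 2 [order #2] limit_sell(price=105, qty=8): fills=none; bids=[-] asks=[#1:8@104 #2:8@105]
After op 3 [order #3] limit_buy(price=103, qty=1): fills=none; bids=[#3:1@103] asks=[#1:8@104 #2:8@105]
After op 4 [order #4] limit_sell(price=102, qty=7): fills=#3x#4:1@103; bids=[-] asks=[#4:6@102 #1:8@104 #2:8@105]
After op 5 [order #5] limit_buy(price=99, qty=10): fills=none; bids=[#5:10@99] asks=[#4:6@102 #1:8@104 #2:8@105]
After op 6 [order #6] limit_buy(price=102, qty=2): fills=#6x#4:2@102; bids=[#5:10@99] asks=[#4:4@102 #1:8@104 #2:8@105]
After op 7 cancel(order #4): fills=none; bids=[#5:10@99] asks=[#1:8@104 #2:8@105]

Answer: 2@102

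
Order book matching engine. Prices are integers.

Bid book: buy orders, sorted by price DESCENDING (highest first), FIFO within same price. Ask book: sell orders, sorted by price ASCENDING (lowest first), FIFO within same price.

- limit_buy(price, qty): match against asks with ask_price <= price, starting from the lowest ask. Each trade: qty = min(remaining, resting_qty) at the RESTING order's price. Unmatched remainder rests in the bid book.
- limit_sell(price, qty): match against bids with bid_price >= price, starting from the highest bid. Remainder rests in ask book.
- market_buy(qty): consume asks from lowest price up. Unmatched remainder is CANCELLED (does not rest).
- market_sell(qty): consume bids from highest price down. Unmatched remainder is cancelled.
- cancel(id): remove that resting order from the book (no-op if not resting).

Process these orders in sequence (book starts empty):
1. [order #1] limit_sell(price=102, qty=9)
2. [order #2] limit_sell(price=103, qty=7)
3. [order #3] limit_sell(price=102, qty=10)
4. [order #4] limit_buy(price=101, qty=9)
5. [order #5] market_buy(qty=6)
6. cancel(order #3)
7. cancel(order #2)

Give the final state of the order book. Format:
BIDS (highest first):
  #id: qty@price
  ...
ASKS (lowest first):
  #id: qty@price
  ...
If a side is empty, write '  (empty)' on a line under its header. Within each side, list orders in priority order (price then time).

After op 1 [order #1] limit_sell(price=102, qty=9): fills=none; bids=[-] asks=[#1:9@102]
After op 2 [order #2] limit_sell(price=103, qty=7): fills=none; bids=[-] asks=[#1:9@102 #2:7@103]
After op 3 [order #3] limit_sell(price=102, qty=10): fills=none; bids=[-] asks=[#1:9@102 #3:10@102 #2:7@103]
After op 4 [order #4] limit_buy(price=101, qty=9): fills=none; bids=[#4:9@101] asks=[#1:9@102 #3:10@102 #2:7@103]
After op 5 [order #5] market_buy(qty=6): fills=#5x#1:6@102; bids=[#4:9@101] asks=[#1:3@102 #3:10@102 #2:7@103]
After op 6 cancel(order #3): fills=none; bids=[#4:9@101] asks=[#1:3@102 #2:7@103]
After op 7 cancel(order #2): fills=none; bids=[#4:9@101] asks=[#1:3@102]

Answer: BIDS (highest first):
  #4: 9@101
ASKS (lowest first):
  #1: 3@102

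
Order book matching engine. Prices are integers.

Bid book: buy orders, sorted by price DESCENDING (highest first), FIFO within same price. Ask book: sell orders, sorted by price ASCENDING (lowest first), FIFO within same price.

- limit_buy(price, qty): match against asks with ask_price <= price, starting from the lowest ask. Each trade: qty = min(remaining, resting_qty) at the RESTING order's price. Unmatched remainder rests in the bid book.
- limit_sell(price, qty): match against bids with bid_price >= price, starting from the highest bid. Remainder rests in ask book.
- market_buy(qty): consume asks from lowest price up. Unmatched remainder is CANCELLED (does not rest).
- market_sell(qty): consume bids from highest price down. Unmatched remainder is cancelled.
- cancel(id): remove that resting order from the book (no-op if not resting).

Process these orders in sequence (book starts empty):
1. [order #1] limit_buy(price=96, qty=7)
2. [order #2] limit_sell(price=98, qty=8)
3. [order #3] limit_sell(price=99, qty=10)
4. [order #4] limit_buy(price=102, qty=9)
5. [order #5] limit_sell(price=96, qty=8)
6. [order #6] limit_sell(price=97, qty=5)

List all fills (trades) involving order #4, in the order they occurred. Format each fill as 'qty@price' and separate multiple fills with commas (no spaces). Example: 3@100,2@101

Answer: 8@98,1@99

Derivation:
After op 1 [order #1] limit_buy(price=96, qty=7): fills=none; bids=[#1:7@96] asks=[-]
After op 2 [order #2] limit_sell(price=98, qty=8): fills=none; bids=[#1:7@96] asks=[#2:8@98]
After op 3 [order #3] limit_sell(price=99, qty=10): fills=none; bids=[#1:7@96] asks=[#2:8@98 #3:10@99]
After op 4 [order #4] limit_buy(price=102, qty=9): fills=#4x#2:8@98 #4x#3:1@99; bids=[#1:7@96] asks=[#3:9@99]
After op 5 [order #5] limit_sell(price=96, qty=8): fills=#1x#5:7@96; bids=[-] asks=[#5:1@96 #3:9@99]
After op 6 [order #6] limit_sell(price=97, qty=5): fills=none; bids=[-] asks=[#5:1@96 #6:5@97 #3:9@99]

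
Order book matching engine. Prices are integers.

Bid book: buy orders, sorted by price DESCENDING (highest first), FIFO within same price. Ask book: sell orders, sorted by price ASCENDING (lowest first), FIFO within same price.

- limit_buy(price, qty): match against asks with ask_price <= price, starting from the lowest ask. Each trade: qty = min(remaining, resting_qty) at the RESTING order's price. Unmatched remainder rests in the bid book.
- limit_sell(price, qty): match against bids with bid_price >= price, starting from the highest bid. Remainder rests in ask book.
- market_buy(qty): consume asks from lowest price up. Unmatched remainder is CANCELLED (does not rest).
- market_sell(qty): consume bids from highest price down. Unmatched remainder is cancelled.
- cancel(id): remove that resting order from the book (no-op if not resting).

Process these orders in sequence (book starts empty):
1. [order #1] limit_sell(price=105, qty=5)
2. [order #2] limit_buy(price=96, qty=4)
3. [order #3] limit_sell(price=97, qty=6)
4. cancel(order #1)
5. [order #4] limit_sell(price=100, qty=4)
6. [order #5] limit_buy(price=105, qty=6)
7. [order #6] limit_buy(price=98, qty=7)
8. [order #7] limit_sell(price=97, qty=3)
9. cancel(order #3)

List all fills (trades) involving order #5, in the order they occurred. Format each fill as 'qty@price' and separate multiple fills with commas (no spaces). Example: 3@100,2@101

After op 1 [order #1] limit_sell(price=105, qty=5): fills=none; bids=[-] asks=[#1:5@105]
After op 2 [order #2] limit_buy(price=96, qty=4): fills=none; bids=[#2:4@96] asks=[#1:5@105]
After op 3 [order #3] limit_sell(price=97, qty=6): fills=none; bids=[#2:4@96] asks=[#3:6@97 #1:5@105]
After op 4 cancel(order #1): fills=none; bids=[#2:4@96] asks=[#3:6@97]
After op 5 [order #4] limit_sell(price=100, qty=4): fills=none; bids=[#2:4@96] asks=[#3:6@97 #4:4@100]
After op 6 [order #5] limit_buy(price=105, qty=6): fills=#5x#3:6@97; bids=[#2:4@96] asks=[#4:4@100]
After op 7 [order #6] limit_buy(price=98, qty=7): fills=none; bids=[#6:7@98 #2:4@96] asks=[#4:4@100]
After op 8 [order #7] limit_sell(price=97, qty=3): fills=#6x#7:3@98; bids=[#6:4@98 #2:4@96] asks=[#4:4@100]
After op 9 cancel(order #3): fills=none; bids=[#6:4@98 #2:4@96] asks=[#4:4@100]

Answer: 6@97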